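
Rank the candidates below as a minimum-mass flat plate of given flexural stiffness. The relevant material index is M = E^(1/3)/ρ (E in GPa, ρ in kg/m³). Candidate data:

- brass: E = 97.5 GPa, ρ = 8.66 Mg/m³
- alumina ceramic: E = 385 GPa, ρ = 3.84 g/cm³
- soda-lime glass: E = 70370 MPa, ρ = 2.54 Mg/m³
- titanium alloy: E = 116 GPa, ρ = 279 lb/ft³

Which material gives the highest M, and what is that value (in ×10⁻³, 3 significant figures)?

alumina ceramic, M = 1.89×10⁻³

After converting to SI:
  brass: E = 97.50 GPa, ρ = 8660 kg/m³
  alumina ceramic: E = 385.0 GPa, ρ = 3840 kg/m³
  soda-lime glass: E = 70.37 GPa, ρ = 2540 kg/m³
  titanium alloy: E = 116.0 GPa, ρ = 4469 kg/m³
  alumina ceramic: M = 1.89×10⁻³
  soda-lime glass: M = 1.63×10⁻³
  titanium alloy: M = 1.09×10⁻³
  brass: M = 0.531×10⁻³
Alumina ceramic has the largest M.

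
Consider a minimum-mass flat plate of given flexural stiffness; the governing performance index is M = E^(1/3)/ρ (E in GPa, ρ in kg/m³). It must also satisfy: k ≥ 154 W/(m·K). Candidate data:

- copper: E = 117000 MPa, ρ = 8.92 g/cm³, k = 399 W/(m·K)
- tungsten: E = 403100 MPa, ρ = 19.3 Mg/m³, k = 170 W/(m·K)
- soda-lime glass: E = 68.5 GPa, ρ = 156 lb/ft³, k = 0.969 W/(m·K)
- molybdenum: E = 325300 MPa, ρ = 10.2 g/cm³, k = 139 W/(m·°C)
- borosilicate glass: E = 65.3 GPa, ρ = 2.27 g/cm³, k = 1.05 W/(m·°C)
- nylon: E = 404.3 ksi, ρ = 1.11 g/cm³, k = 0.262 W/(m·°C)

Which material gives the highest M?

Screen on constraints: k ≥ 154 W/(m·K). Survivors: copper, tungsten.
Normalizing units and computing the index:
  copper: E = 117.0 GPa, ρ = 8920 kg/m³
  tungsten: E = 403.1 GPa, ρ = 19300 kg/m³
  copper: M = 0.548×10⁻³
  tungsten: M = 0.383×10⁻³
The maximum is for copper.

copper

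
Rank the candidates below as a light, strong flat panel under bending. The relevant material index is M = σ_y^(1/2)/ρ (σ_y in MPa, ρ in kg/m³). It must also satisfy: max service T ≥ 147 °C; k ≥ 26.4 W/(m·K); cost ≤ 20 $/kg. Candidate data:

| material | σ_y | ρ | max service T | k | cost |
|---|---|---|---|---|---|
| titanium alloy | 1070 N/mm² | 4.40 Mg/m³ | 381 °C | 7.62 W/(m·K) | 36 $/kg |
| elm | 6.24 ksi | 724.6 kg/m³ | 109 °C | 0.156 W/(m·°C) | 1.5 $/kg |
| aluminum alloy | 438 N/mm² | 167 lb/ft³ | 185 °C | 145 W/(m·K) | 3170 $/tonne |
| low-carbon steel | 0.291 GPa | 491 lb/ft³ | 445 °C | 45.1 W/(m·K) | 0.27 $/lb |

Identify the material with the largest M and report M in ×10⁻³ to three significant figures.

Screen on constraints: max service T ≥ 147 °C; k ≥ 26.4 W/(m·K); cost ≤ 20 $/kg. Survivors: aluminum alloy, low-carbon steel.
Putting every candidate on a common basis:
  aluminum alloy: σ_y = 438.0 MPa, ρ = 2675 kg/m³
  low-carbon steel: σ_y = 291.0 MPa, ρ = 7865 kg/m³
  aluminum alloy: M = 7.82×10⁻³
  low-carbon steel: M = 2.17×10⁻³
The maximum is for aluminum alloy.

aluminum alloy, M = 7.82×10⁻³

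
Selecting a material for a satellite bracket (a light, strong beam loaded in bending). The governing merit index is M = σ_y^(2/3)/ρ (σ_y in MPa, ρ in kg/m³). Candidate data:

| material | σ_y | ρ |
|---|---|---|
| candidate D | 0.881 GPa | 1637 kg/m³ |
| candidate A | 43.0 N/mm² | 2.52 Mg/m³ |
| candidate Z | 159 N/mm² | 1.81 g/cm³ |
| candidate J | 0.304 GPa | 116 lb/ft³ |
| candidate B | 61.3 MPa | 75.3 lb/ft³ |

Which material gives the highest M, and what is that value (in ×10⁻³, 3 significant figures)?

candidate D, M = 56.1×10⁻³

After converting to SI:
  candidate D: σ_y = 881.0 MPa, ρ = 1637 kg/m³
  candidate A: σ_y = 43.00 MPa, ρ = 2520 kg/m³
  candidate Z: σ_y = 159.0 MPa, ρ = 1810 kg/m³
  candidate J: σ_y = 304.0 MPa, ρ = 1858 kg/m³
  candidate B: σ_y = 61.30 MPa, ρ = 1206 kg/m³
  candidate D: M = 56.1×10⁻³
  candidate J: M = 24.3×10⁻³
  candidate Z: M = 16.2×10⁻³
  candidate B: M = 12.9×10⁻³
  candidate A: M = 4.87×10⁻³
Candidate D has the largest M.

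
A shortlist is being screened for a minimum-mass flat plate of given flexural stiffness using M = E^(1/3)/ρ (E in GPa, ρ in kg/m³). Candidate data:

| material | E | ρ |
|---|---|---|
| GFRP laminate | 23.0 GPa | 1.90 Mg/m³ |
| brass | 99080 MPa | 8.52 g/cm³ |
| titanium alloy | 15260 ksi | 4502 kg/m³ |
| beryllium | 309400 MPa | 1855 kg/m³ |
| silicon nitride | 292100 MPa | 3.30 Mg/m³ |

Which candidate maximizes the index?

After converting to SI:
  GFRP laminate: E = 23.00 GPa, ρ = 1900 kg/m³
  brass: E = 99.08 GPa, ρ = 8520 kg/m³
  titanium alloy: E = 105.2 GPa, ρ = 4502 kg/m³
  beryllium: E = 309.4 GPa, ρ = 1855 kg/m³
  silicon nitride: E = 292.1 GPa, ρ = 3300 kg/m³
  beryllium: M = 3.65×10⁻³
  silicon nitride: M = 2.01×10⁻³
  GFRP laminate: M = 1.50×10⁻³
  titanium alloy: M = 1.05×10⁻³
  brass: M = 0.543×10⁻³
Highest index: beryllium.

beryllium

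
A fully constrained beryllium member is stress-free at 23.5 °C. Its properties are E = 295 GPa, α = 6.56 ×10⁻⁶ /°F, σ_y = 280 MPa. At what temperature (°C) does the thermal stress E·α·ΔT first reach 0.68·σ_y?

α = 6.56×10⁻⁶/°F × 9/5 = 11.8×10⁻⁶/K.
E·α·ΔT = 190.4 MPa ⇒ ΔT = 190.4 / (295.0×10³ × 11.8×10⁻⁶) = 54.66 K.
T = 23.5 + 54.66 = 78.16 °C.

78.2 °C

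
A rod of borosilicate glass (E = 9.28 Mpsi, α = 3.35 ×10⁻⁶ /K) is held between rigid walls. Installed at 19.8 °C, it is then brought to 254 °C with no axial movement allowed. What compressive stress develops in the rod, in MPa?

E = 9.28 Mpsi = 63.98 GPa.
ΔT = 234.2 K. Constrained thermal stress σ = E·α·ΔT = 63.98×10³ MPa × 3.35×10⁻⁶ × 234.2 = 50.2 MPa (compressive).

50.2 MPa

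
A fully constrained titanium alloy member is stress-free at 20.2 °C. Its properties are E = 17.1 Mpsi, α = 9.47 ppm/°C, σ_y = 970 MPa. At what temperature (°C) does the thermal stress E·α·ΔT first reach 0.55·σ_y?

E = 17.1 Mpsi = 117.9 GPa.
E·α·ΔT = 533.5 MPa ⇒ ΔT = 533.5 / (117.9×10³ × 9.47×10⁻⁶) = 477.8 K.
T = 20.2 + 477.8 = 498.0 °C.

498 °C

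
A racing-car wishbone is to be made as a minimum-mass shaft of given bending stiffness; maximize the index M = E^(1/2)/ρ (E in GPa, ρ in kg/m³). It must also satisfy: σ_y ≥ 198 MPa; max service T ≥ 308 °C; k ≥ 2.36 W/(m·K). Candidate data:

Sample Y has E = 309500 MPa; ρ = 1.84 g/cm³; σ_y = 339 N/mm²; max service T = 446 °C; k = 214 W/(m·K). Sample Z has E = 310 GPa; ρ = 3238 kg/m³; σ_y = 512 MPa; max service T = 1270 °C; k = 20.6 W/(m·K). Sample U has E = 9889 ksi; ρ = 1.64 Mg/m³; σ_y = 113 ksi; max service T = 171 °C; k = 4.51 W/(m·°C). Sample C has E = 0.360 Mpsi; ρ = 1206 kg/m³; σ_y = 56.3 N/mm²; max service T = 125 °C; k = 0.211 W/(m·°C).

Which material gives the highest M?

Screen on constraints: σ_y ≥ 198 MPa; max service T ≥ 308 °C; k ≥ 2.36 W/(m·K). Survivors: sample Y, sample Z.
After converting to SI:
  sample Y: E = 309.5 GPa, ρ = 1840 kg/m³
  sample Z: E = 310.0 GPa, ρ = 3238 kg/m³
  sample Y: M = 9.56×10⁻³
  sample Z: M = 5.44×10⁻³
Highest index: sample Y.

sample Y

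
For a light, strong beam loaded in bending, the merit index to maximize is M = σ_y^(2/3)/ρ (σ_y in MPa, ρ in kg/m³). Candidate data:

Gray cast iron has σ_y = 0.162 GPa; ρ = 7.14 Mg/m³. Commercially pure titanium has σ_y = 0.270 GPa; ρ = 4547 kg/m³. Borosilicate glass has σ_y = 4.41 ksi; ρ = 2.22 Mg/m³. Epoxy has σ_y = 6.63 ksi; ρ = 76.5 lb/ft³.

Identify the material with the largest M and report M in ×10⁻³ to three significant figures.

epoxy, M = 10.4×10⁻³

Putting every candidate on a common basis:
  gray cast iron: σ_y = 162.0 MPa, ρ = 7140 kg/m³
  commercially pure titanium: σ_y = 270.0 MPa, ρ = 4547 kg/m³
  borosilicate glass: σ_y = 30.41 MPa, ρ = 2220 kg/m³
  epoxy: σ_y = 45.71 MPa, ρ = 1225 kg/m³
  epoxy: M = 10.4×10⁻³
  commercially pure titanium: M = 9.19×10⁻³
  borosilicate glass: M = 4.39×10⁻³
  gray cast iron: M = 4.16×10⁻³
The maximum is for epoxy.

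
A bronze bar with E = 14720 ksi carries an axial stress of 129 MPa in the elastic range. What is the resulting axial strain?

1.27×10⁻³

E = 14720 ksi = 101.5 GPa = 101500 MPa.
ε = σ/E = 129 / 101500 = 1.27×10⁻³.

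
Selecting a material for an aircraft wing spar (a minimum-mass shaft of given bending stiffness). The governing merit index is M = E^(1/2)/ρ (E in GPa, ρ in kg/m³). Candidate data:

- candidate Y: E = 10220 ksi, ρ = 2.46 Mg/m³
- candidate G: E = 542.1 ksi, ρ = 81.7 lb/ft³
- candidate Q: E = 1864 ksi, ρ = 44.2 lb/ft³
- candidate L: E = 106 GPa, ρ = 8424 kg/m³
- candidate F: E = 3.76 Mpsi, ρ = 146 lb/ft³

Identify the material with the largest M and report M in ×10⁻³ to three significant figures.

After converting to SI:
  candidate Y: E = 70.46 GPa, ρ = 2460 kg/m³
  candidate G: E = 3.738 GPa, ρ = 1309 kg/m³
  candidate Q: E = 12.85 GPa, ρ = 708.0 kg/m³
  candidate L: E = 106.0 GPa, ρ = 8424 kg/m³
  candidate F: E = 25.92 GPa, ρ = 2339 kg/m³
  candidate Q: M = 5.06×10⁻³
  candidate Y: M = 3.41×10⁻³
  candidate F: M = 2.18×10⁻³
  candidate G: M = 1.48×10⁻³
  candidate L: M = 1.22×10⁻³
Highest index: candidate Q.

candidate Q, M = 5.06×10⁻³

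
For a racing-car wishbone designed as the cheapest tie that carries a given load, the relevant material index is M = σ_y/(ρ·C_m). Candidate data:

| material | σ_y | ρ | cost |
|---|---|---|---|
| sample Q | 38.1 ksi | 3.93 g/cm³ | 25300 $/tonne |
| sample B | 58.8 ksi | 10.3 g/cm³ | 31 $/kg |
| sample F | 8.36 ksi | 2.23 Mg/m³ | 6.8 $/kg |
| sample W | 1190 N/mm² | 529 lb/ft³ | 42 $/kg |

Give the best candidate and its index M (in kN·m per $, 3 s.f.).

Normalizing units and computing the index:
  sample Q: σ_y = 262.7 MPa, ρ = 3930 kg/m³, cost = 25.30 $/kg
  sample B: σ_y = 405.4 MPa, ρ = 10300 kg/m³, cost = 31.00 $/kg
  sample F: σ_y = 57.64 MPa, ρ = 2230 kg/m³, cost = 6.800 $/kg
  sample W: σ_y = 1190 MPa, ρ = 8474 kg/m³, cost = 42.00 $/kg
  sample F: M = 3.80 kN·m per $
  sample W: M = 3.34 kN·m per $
  sample Q: M = 2.64 kN·m per $
  sample B: M = 1.27 kN·m per $
Sample F has the largest M.

sample F, M = 3.80 kN·m per $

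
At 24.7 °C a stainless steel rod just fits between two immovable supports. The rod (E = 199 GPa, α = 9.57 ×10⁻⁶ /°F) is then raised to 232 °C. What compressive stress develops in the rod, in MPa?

711 MPa

α = 9.57×10⁻⁶/°F × 9/5 = 17.2×10⁻⁶/K.
ΔT = 207.3 K. Constrained thermal stress σ = E·α·ΔT = 199.0×10³ MPa × 17.2×10⁻⁶ × 207.3 = 711 MPa (compressive).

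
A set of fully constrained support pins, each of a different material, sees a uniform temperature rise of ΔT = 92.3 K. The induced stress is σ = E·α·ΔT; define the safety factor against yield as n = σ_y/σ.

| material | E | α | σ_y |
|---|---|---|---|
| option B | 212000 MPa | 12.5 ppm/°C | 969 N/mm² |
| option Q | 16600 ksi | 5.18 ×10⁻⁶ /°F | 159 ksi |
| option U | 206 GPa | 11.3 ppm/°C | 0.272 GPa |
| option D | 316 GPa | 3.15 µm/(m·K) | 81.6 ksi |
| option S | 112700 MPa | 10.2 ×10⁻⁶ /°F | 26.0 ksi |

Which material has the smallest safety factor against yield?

option S

Per material, after unit conversion:
  option B: E = 212.0, α = 12.5, σ_y = 969.0 → σ = 245 MPa, n = 3.96
  option Q: E = 114.5, α = 9.32, σ_y = 1096 → σ = 98.5 MPa, n = 11.1
  option U: E = 206.0, α = 11.3, σ_y = 272.0 → σ = 215 MPa, n = 1.27
  option D: E = 316.0, α = 3.15, σ_y = 562.6 → σ = 91.9 MPa, n = 6.12
  option S: E = 112.7, α = 18.4, σ_y = 179.3 → σ = 191 MPa, n = 0.939
Option S has the lowest safety factor, n = 0.939.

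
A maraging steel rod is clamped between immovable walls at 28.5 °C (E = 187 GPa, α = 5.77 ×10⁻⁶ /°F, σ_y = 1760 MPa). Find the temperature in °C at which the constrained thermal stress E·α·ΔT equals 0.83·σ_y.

781 °C

α = 5.77×10⁻⁶/°F × 9/5 = 10.4×10⁻⁶/K.
E·α·ΔT = 1461 MPa ⇒ ΔT = 1461 / (187.0×10³ × 10.4×10⁻⁶) = 752.1 K.
T = 28.5 + 752.1 = 780.6 °C.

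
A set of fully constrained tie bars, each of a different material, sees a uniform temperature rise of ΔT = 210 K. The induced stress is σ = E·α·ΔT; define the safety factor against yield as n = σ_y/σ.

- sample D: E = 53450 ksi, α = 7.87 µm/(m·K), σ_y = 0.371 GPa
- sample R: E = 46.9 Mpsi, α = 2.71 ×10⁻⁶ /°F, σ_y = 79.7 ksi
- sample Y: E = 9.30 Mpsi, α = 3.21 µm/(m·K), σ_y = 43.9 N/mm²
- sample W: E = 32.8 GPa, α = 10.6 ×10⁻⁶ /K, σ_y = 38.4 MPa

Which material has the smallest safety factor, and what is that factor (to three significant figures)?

sample W, n = 0.526

Per material, after unit conversion:
  sample D: E = 368.5, α = 7.87, σ_y = 371.0 → σ = 609 MPa, n = 0.609
  sample R: E = 323.4, α = 4.88, σ_y = 549.5 → σ = 331 MPa, n = 1.66
  sample Y: E = 64.12, α = 3.21, σ_y = 43.90 → σ = 43.2 MPa, n = 1.02
  sample W: E = 32.80, α = 10.6, σ_y = 38.40 → σ = 73.0 MPa, n = 0.526
Sample W has the lowest safety factor, n = 0.526.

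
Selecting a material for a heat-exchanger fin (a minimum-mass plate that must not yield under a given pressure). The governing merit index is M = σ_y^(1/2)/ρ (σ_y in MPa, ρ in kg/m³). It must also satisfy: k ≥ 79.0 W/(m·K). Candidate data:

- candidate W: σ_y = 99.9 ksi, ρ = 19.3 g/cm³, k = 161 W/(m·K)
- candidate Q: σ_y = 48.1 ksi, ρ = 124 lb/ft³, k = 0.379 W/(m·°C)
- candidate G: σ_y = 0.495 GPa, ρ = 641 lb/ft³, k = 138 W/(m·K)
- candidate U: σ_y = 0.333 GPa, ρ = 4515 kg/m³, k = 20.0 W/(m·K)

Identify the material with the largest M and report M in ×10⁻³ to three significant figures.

Screen on constraints: k ≥ 79.0 W/(m·K). Survivors: candidate W, candidate G.
Convert each candidate to consistent units, then evaluate M:
  candidate W: σ_y = 688.8 MPa, ρ = 19300 kg/m³
  candidate G: σ_y = 495.0 MPa, ρ = 10270 kg/m³
  candidate G: M = 2.17×10⁻³
  candidate W: M = 1.36×10⁻³
Candidate G ranks first.

candidate G, M = 2.17×10⁻³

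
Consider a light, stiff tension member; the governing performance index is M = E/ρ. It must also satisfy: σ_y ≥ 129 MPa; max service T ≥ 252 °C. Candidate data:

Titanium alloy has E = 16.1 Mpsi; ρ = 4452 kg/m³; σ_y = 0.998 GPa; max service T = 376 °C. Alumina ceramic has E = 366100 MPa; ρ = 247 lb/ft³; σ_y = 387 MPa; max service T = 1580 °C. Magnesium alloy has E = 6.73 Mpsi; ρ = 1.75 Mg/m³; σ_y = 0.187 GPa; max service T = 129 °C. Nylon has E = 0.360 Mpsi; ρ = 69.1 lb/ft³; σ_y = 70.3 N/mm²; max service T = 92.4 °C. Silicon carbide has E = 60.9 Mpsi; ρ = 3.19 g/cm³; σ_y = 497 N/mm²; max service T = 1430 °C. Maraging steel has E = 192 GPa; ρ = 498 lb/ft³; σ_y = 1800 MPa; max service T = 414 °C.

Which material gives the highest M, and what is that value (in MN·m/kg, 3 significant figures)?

Screen on constraints: σ_y ≥ 129 MPa; max service T ≥ 252 °C. Survivors: titanium alloy, alumina ceramic, silicon carbide, maraging steel.
Convert each candidate to consistent units, then evaluate M:
  titanium alloy: E = 111.0 GPa, ρ = 4452 kg/m³
  alumina ceramic: E = 366.1 GPa, ρ = 3957 kg/m³
  silicon carbide: E = 419.9 GPa, ρ = 3190 kg/m³
  maraging steel: E = 192.0 GPa, ρ = 7977 kg/m³
  silicon carbide: M = 132 MN·m/kg
  alumina ceramic: M = 92.5 MN·m/kg
  titanium alloy: M = 24.9 MN·m/kg
  maraging steel: M = 24.1 MN·m/kg
Silicon carbide ranks first.

silicon carbide, M = 132 MN·m/kg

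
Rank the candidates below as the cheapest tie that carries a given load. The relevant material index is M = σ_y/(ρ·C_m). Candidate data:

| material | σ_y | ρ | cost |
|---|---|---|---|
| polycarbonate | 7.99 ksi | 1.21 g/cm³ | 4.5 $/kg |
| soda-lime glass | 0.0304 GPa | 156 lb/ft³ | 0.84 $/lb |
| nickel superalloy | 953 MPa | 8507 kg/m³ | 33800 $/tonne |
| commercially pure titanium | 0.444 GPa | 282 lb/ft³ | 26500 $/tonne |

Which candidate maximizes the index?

polycarbonate

Normalizing units and computing the index:
  polycarbonate: σ_y = 55.09 MPa, ρ = 1210 kg/m³, cost = 4.500 $/kg
  soda-lime glass: σ_y = 30.40 MPa, ρ = 2499 kg/m³, cost = 1.852 $/kg
  nickel superalloy: σ_y = 953.0 MPa, ρ = 8507 kg/m³, cost = 33.80 $/kg
  commercially pure titanium: σ_y = 444.0 MPa, ρ = 4517 kg/m³, cost = 26.50 $/kg
  polycarbonate: M = 10.1 kN·m per $
  soda-lime glass: M = 6.57 kN·m per $
  commercially pure titanium: M = 3.71 kN·m per $
  nickel superalloy: M = 3.31 kN·m per $
Polycarbonate ranks first.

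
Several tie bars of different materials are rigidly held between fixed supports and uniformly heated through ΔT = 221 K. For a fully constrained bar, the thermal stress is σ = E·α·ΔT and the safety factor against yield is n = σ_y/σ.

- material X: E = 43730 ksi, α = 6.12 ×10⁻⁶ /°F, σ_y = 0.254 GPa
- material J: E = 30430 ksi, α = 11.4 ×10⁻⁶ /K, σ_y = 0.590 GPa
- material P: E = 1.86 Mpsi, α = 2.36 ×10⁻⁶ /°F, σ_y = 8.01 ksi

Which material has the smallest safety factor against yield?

material X

With everything in SI (GPa, ×10⁻⁶/K, MPa):
  material X: E = 301.5, α = 11.0, σ_y = 254.0 → σ = 734 MPa, n = 0.346
  material J: E = 209.8, α = 11.4, σ_y = 590.0 → σ = 529 MPa, n = 1.12
  material P: E = 12.82, α = 4.25, σ_y = 55.23 → σ = 12.0 MPa, n = 4.59
Material X has the lowest safety factor, n = 0.346.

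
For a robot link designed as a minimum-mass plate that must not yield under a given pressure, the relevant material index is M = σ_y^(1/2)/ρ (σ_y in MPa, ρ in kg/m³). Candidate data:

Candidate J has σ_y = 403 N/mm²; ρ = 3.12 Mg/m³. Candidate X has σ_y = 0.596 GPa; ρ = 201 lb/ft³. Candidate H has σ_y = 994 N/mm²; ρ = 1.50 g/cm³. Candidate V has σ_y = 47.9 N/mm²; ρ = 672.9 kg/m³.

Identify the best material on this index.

After converting to SI:
  candidate J: σ_y = 403.0 MPa, ρ = 3120 kg/m³
  candidate X: σ_y = 596.0 MPa, ρ = 3220 kg/m³
  candidate H: σ_y = 994.0 MPa, ρ = 1500 kg/m³
  candidate V: σ_y = 47.90 MPa, ρ = 672.9 kg/m³
  candidate H: M = 21.0×10⁻³
  candidate V: M = 10.3×10⁻³
  candidate X: M = 7.58×10⁻³
  candidate J: M = 6.43×10⁻³
Candidate H has the largest M.

candidate H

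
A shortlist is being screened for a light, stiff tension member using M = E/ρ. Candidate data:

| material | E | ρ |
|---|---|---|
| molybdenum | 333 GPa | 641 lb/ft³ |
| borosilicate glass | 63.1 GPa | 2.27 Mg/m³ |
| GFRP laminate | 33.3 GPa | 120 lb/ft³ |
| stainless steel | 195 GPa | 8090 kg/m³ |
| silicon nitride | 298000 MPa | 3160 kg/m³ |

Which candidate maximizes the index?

After converting to SI:
  molybdenum: E = 333.0 GPa, ρ = 10270 kg/m³
  borosilicate glass: E = 63.10 GPa, ρ = 2270 kg/m³
  GFRP laminate: E = 33.30 GPa, ρ = 1922 kg/m³
  stainless steel: E = 195.0 GPa, ρ = 8090 kg/m³
  silicon nitride: E = 298.0 GPa, ρ = 3160 kg/m³
  silicon nitride: M = 94.3 MN·m/kg
  molybdenum: M = 32.4 MN·m/kg
  borosilicate glass: M = 27.8 MN·m/kg
  stainless steel: M = 24.1 MN·m/kg
  GFRP laminate: M = 17.3 MN·m/kg
Highest index: silicon nitride.

silicon nitride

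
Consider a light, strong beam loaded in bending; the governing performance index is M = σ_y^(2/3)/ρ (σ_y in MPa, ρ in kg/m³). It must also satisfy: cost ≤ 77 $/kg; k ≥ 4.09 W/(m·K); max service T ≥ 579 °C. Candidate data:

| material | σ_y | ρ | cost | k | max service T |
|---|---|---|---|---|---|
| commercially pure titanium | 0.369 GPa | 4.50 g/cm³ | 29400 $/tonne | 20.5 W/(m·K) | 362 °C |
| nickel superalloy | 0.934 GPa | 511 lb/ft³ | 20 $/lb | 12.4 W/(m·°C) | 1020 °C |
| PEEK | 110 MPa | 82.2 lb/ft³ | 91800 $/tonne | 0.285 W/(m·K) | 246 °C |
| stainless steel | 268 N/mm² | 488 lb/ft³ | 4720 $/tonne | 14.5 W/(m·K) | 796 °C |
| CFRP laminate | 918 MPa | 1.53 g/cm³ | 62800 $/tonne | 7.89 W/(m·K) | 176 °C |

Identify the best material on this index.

Screen on constraints: cost ≤ 77 $/kg; k ≥ 4.09 W/(m·K); max service T ≥ 579 °C. Survivors: nickel superalloy, stainless steel.
After converting to SI:
  nickel superalloy: σ_y = 934.0 MPa, ρ = 8185 kg/m³
  stainless steel: σ_y = 268.0 MPa, ρ = 7817 kg/m³
  nickel superalloy: M = 11.7×10⁻³
  stainless steel: M = 5.32×10⁻³
Nickel superalloy has the largest M.

nickel superalloy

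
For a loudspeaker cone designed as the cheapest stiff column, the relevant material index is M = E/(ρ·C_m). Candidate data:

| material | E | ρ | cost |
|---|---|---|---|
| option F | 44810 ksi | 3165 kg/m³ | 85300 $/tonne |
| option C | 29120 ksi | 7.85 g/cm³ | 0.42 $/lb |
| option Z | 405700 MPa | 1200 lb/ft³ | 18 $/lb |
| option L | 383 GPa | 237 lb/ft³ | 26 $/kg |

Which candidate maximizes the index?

option C

Convert each candidate to consistent units, then evaluate M:
  option F: E = 309.0 GPa, ρ = 3165 kg/m³, cost = 85.30 $/kg
  option C: E = 200.8 GPa, ρ = 7850 kg/m³, cost = 0.9259 $/kg
  option Z: E = 405.7 GPa, ρ = 19220 kg/m³, cost = 39.68 $/kg
  option L: E = 383.0 GPa, ρ = 3796 kg/m³, cost = 26.00 $/kg
  option C: M = 27.6 MN·m per $
  option L: M = 3.88 MN·m per $
  option F: M = 1.14 MN·m per $
  option Z: M = 0.532 MN·m per $
The maximum is for option C.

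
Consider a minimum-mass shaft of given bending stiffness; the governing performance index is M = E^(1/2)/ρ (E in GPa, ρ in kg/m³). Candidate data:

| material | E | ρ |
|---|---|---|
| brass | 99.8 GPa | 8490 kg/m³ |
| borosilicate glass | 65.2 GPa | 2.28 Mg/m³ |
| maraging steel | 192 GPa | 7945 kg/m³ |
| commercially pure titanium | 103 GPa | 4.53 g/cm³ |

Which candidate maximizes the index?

Convert each candidate to consistent units, then evaluate M:
  brass: E = 99.80 GPa, ρ = 8490 kg/m³
  borosilicate glass: E = 65.20 GPa, ρ = 2280 kg/m³
  maraging steel: E = 192.0 GPa, ρ = 7945 kg/m³
  commercially pure titanium: E = 103.0 GPa, ρ = 4530 kg/m³
  borosilicate glass: M = 3.54×10⁻³
  commercially pure titanium: M = 2.24×10⁻³
  maraging steel: M = 1.74×10⁻³
  brass: M = 1.18×10⁻³
The maximum is for borosilicate glass.

borosilicate glass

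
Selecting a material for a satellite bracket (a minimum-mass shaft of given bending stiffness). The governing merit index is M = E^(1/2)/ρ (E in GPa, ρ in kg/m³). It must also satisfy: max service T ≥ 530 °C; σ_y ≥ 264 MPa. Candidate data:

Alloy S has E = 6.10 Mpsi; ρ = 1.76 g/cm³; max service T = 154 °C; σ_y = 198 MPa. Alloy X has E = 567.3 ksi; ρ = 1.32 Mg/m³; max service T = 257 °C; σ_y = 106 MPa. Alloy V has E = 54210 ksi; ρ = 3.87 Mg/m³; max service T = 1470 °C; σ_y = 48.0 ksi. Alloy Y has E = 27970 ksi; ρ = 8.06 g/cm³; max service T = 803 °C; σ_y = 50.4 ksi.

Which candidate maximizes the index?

Screen on constraints: max service T ≥ 530 °C; σ_y ≥ 264 MPa. Survivors: alloy V, alloy Y.
After converting to SI:
  alloy V: E = 373.8 GPa, ρ = 3870 kg/m³
  alloy Y: E = 192.8 GPa, ρ = 8060 kg/m³
  alloy V: M = 5.00×10⁻³
  alloy Y: M = 1.72×10⁻³
Highest index: alloy V.

alloy V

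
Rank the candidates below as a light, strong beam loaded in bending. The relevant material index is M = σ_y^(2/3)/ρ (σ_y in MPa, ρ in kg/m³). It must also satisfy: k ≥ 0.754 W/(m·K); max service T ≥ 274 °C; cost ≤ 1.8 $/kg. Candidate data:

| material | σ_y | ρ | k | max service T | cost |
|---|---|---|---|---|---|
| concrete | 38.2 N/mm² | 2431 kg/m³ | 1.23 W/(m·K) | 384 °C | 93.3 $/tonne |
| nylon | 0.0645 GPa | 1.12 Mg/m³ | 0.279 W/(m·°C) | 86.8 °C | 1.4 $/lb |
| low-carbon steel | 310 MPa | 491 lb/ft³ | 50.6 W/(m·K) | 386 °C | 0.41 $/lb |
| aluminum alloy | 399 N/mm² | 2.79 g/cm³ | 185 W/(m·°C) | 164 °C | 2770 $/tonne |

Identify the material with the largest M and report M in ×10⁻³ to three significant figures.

low-carbon steel, M = 5.82×10⁻³

Screen on constraints: k ≥ 0.754 W/(m·K); max service T ≥ 274 °C; cost ≤ 1.8 $/kg. Survivors: concrete, low-carbon steel.
Normalizing units and computing the index:
  concrete: σ_y = 38.20 MPa, ρ = 2431 kg/m³
  low-carbon steel: σ_y = 310.0 MPa, ρ = 7865 kg/m³
  low-carbon steel: M = 5.82×10⁻³
  concrete: M = 4.67×10⁻³
Highest index: low-carbon steel.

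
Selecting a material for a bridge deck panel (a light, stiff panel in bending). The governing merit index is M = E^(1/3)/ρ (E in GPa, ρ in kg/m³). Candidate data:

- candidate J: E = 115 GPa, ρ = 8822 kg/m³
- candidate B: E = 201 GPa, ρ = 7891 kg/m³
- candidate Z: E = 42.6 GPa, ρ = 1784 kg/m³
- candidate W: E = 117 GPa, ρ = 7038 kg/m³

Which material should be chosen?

Per-candidate index values:
  candidate Z: M = 1.96×10⁻³
  candidate B: M = 0.742×10⁻³
  candidate W: M = 0.695×10⁻³
  candidate J: M = 0.551×10⁻³
Candidate Z ranks first.

candidate Z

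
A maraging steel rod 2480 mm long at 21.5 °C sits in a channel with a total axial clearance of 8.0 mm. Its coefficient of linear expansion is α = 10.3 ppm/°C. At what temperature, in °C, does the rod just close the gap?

α·L₀·ΔT = 8.0 mm ⇒ ΔT = 8.0 / (10.3×10⁻⁶ × 2480.0) = 313.2 K.
T = 21.5 + 313.2 = 334.7 °C.

335 °C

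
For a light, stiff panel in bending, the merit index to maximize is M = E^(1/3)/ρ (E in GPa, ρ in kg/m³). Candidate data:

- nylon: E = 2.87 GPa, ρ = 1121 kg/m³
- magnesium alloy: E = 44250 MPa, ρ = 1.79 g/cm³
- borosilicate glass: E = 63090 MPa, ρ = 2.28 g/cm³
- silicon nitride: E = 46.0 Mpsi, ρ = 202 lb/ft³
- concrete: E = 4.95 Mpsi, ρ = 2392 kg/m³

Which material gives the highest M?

silicon nitride

Putting every candidate on a common basis:
  nylon: E = 2.870 GPa, ρ = 1121 kg/m³
  magnesium alloy: E = 44.25 GPa, ρ = 1790 kg/m³
  borosilicate glass: E = 63.09 GPa, ρ = 2280 kg/m³
  silicon nitride: E = 317.2 GPa, ρ = 3236 kg/m³
  concrete: E = 34.13 GPa, ρ = 2392 kg/m³
  silicon nitride: M = 2.11×10⁻³
  magnesium alloy: M = 1.98×10⁻³
  borosilicate glass: M = 1.75×10⁻³
  concrete: M = 1.36×10⁻³
  nylon: M = 1.27×10⁻³
Highest index: silicon nitride.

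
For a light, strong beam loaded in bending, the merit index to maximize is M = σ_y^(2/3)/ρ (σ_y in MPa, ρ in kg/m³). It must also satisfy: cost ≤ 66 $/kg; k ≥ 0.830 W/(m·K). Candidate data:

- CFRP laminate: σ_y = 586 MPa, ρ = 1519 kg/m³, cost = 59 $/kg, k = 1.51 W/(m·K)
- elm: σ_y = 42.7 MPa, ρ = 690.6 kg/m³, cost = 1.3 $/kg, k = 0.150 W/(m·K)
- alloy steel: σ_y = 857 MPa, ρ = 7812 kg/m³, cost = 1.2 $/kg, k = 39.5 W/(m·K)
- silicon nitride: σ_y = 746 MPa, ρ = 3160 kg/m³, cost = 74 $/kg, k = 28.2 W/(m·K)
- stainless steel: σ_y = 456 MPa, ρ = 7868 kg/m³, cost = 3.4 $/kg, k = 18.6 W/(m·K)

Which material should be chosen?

Screen on constraints: cost ≤ 66 $/kg; k ≥ 0.830 W/(m·K). Survivors: CFRP laminate, alloy steel, stainless steel.
Per-candidate index values:
  CFRP laminate: M = 46.1×10⁻³
  alloy steel: M = 11.5×10⁻³
  stainless steel: M = 7.53×10⁻³
CFRP laminate ranks first.

CFRP laminate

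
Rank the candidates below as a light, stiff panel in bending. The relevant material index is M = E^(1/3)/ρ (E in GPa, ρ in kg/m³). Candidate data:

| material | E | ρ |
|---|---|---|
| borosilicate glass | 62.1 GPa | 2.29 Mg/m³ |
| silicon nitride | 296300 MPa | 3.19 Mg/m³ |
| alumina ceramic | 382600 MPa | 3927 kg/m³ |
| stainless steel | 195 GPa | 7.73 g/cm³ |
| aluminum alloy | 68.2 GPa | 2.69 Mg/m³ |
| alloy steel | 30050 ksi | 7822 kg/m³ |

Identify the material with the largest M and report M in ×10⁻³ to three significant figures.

silicon nitride, M = 2.09×10⁻³

After converting to SI:
  borosilicate glass: E = 62.10 GPa, ρ = 2290 kg/m³
  silicon nitride: E = 296.3 GPa, ρ = 3190 kg/m³
  alumina ceramic: E = 382.6 GPa, ρ = 3927 kg/m³
  stainless steel: E = 195.0 GPa, ρ = 7730 kg/m³
  aluminum alloy: E = 68.20 GPa, ρ = 2690 kg/m³
  alloy steel: E = 207.2 GPa, ρ = 7822 kg/m³
  silicon nitride: M = 2.09×10⁻³
  alumina ceramic: M = 1.85×10⁻³
  borosilicate glass: M = 1.73×10⁻³
  aluminum alloy: M = 1.52×10⁻³
  alloy steel: M = 0.756×10⁻³
  stainless steel: M = 0.750×10⁻³
Highest index: silicon nitride.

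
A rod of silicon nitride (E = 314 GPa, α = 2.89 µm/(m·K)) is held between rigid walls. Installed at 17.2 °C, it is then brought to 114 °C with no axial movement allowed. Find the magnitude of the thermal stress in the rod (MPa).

87.8 MPa

ΔT = 96.80 K. Constrained thermal stress σ = E·α·ΔT = 314.0×10³ MPa × 2.89×10⁻⁶ × 96.80 = 87.8 MPa (compressive).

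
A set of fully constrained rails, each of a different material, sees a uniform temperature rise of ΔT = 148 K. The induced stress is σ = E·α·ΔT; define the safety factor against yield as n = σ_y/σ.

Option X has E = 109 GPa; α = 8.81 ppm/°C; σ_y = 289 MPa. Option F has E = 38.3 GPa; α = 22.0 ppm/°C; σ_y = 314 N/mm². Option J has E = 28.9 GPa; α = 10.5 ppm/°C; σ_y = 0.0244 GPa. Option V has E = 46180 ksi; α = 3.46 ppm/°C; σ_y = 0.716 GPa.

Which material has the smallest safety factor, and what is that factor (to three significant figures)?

option J, n = 0.543

Per material, after unit conversion:
  option X: E = 109.0, α = 8.81, σ_y = 289.0 → σ = 142 MPa, n = 2.03
  option F: E = 38.30, α = 22.0, σ_y = 314.0 → σ = 125 MPa, n = 2.52
  option J: E = 28.90, α = 10.5, σ_y = 24.40 → σ = 44.9 MPa, n = 0.543
  option V: E = 318.4, α = 3.46, σ_y = 716.0 → σ = 163 MPa, n = 4.39
Smallest n: option J with n = 0.543.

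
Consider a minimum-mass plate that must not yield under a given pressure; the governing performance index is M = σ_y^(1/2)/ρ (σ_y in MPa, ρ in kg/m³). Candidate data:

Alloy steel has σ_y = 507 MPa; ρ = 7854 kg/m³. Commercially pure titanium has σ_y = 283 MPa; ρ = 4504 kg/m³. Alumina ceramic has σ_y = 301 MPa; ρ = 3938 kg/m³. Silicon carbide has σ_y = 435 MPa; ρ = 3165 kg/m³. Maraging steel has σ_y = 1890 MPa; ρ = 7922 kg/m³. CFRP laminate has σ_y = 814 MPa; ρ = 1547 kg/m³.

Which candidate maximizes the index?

Per-candidate index values:
  CFRP laminate: M = 18.4×10⁻³
  silicon carbide: M = 6.59×10⁻³
  maraging steel: M = 5.49×10⁻³
  alumina ceramic: M = 4.41×10⁻³
  commercially pure titanium: M = 3.74×10⁻³
  alloy steel: M = 2.87×10⁻³
The maximum is for CFRP laminate.

CFRP laminate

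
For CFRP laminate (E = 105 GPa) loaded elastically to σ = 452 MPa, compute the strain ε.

4.30×10⁻³

ε = σ/E = 452 / 105000 = 4.30×10⁻³.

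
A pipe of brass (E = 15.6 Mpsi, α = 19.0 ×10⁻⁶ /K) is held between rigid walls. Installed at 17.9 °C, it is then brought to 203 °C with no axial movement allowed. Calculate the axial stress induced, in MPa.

378 MPa

E = 15.6 Mpsi = 107.6 GPa.
ΔT = 185.1 K. Constrained thermal stress σ = E·α·ΔT = 107.6×10³ MPa × 19.0×10⁻⁶ × 185.1 = 378 MPa (compressive).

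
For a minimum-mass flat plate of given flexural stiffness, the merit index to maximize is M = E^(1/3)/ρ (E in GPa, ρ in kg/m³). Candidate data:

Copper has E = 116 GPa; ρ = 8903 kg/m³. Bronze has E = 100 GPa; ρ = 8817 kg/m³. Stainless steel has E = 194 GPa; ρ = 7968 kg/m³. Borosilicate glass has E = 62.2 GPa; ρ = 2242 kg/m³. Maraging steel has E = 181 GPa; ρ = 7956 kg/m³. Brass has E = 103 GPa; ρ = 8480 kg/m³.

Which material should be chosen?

borosilicate glass

Per-candidate index values:
  borosilicate glass: M = 1.77×10⁻³
  stainless steel: M = 0.727×10⁻³
  maraging steel: M = 0.711×10⁻³
  brass: M = 0.553×10⁻³
  copper: M = 0.548×10⁻³
  bronze: M = 0.526×10⁻³
Highest index: borosilicate glass.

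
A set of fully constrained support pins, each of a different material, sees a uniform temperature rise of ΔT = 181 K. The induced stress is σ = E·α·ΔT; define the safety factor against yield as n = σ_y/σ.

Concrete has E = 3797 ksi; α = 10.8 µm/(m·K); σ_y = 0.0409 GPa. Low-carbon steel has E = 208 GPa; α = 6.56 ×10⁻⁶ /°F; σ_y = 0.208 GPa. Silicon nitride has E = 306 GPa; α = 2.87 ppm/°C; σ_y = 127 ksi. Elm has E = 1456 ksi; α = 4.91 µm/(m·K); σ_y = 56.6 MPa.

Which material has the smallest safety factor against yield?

With everything in SI (GPa, ×10⁻⁶/K, MPa):
  concrete: E = 26.18, α = 10.8, σ_y = 40.90 → σ = 51.2 MPa, n = 0.799
  low-carbon steel: E = 208.0, α = 11.8, σ_y = 208.0 → σ = 445 MPa, n = 0.468
  silicon nitride: E = 306.0, α = 2.87, σ_y = 875.6 → σ = 159 MPa, n = 5.51
  elm: E = 10.04, α = 4.91, σ_y = 56.60 → σ = 8.92 MPa, n = 6.34
Smallest n: low-carbon steel with n = 0.468.

low-carbon steel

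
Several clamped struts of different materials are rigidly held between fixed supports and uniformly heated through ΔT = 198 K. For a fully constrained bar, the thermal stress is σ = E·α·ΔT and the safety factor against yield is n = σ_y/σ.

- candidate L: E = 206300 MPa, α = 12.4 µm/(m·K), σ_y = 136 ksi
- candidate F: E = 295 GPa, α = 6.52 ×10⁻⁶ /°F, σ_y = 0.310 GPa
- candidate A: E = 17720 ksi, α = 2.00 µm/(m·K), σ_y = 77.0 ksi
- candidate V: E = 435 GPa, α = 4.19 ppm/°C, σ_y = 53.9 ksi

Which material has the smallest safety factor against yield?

candidate F

Converting E to GPa, α to ×10⁻⁶/K, σ_y to MPa, then σ and n for each:
  candidate L: E = 206.3, α = 12.4, σ_y = 937.7 → σ = 507 MPa, n = 1.85
  candidate F: E = 295.0, α = 11.7, σ_y = 310.0 → σ = 685 MPa, n = 0.452
  candidate A: E = 122.2, α = 2.00, σ_y = 530.9 → σ = 48.4 MPa, n = 11.0
  candidate V: E = 435.0, α = 4.19, σ_y = 371.6 → σ = 361 MPa, n = 1.03
The minimum is candidate F at n = 0.452.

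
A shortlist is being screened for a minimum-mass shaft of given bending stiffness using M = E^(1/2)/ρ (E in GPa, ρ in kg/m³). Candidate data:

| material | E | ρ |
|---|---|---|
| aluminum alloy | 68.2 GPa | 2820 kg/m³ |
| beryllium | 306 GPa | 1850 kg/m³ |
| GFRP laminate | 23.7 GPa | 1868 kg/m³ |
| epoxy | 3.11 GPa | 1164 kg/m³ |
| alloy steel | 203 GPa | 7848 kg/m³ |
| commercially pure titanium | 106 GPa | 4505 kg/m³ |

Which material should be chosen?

Evaluate M for each candidate:
  beryllium: M = 9.46×10⁻³
  aluminum alloy: M = 2.93×10⁻³
  GFRP laminate: M = 2.61×10⁻³
  commercially pure titanium: M = 2.29×10⁻³
  alloy steel: M = 1.82×10⁻³
  epoxy: M = 1.52×10⁻³
The maximum is for beryllium.

beryllium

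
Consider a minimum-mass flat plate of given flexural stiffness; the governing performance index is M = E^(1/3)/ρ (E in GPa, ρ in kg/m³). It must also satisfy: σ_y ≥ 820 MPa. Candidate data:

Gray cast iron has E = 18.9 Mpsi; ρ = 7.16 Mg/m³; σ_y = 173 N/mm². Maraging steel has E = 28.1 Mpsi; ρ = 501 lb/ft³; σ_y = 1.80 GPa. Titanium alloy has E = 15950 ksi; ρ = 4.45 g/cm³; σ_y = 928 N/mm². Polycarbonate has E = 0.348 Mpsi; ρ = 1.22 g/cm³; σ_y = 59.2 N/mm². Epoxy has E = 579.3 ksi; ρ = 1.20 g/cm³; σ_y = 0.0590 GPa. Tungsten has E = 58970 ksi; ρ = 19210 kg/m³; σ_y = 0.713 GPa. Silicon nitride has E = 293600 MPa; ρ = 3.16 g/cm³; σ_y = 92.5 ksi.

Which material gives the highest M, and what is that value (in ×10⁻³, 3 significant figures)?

Screen on constraints: σ_y ≥ 820 MPa. Survivors: maraging steel, titanium alloy.
After converting to SI:
  maraging steel: E = 193.7 GPa, ρ = 8025 kg/m³
  titanium alloy: E = 110.0 GPa, ρ = 4450 kg/m³
  titanium alloy: M = 1.08×10⁻³
  maraging steel: M = 0.721×10⁻³
Highest index: titanium alloy.

titanium alloy, M = 1.08×10⁻³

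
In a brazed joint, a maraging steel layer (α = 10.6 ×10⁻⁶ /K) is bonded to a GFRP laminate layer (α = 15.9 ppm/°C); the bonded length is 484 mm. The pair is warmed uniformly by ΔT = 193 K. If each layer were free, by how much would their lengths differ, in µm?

495 µm

Δα = |10.6 − 15.9|×10⁻⁶/K = 5.30×10⁻⁶/K.
ΔL_mismatch = Δα·L·ΔT = 5.30×10⁻⁶ × 484.0 mm × 193.0 K = 495 µm.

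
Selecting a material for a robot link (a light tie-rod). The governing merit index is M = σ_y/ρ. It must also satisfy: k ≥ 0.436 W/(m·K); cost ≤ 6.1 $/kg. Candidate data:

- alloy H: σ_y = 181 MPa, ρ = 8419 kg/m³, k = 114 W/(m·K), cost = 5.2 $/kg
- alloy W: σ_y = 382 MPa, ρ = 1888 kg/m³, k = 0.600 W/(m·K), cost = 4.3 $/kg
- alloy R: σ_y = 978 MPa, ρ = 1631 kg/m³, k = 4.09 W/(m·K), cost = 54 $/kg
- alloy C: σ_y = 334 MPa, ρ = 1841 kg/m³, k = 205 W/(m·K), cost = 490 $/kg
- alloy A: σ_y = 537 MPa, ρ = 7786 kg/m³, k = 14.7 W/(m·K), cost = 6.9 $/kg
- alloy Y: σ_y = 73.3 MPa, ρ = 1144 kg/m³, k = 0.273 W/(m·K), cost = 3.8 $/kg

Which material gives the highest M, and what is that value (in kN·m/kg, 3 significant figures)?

Screen on constraints: k ≥ 0.436 W/(m·K); cost ≤ 6.1 $/kg. Survivors: alloy H, alloy W.
Evaluate M for each candidate:
  alloy W: M = 202 kN·m/kg
  alloy H: M = 21.5 kN·m/kg
Alloy W has the largest M.

alloy W, M = 202 kN·m/kg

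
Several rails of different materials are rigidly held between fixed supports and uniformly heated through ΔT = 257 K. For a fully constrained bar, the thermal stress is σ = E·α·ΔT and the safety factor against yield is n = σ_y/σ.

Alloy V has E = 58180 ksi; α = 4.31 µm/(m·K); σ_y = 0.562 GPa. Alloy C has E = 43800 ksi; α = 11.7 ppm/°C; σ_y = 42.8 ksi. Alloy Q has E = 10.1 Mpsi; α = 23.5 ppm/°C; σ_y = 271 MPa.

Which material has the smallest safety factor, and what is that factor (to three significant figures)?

Converting E to GPa, α to ×10⁻⁶/K, σ_y to MPa, then σ and n for each:
  alloy V: E = 401.1, α = 4.31, σ_y = 562.0 → σ = 444 MPa, n = 1.26
  alloy C: E = 302.0, α = 11.7, σ_y = 295.1 → σ = 908 MPa, n = 0.325
  alloy Q: E = 69.64, α = 23.5, σ_y = 271.0 → σ = 421 MPa, n = 0.644
Smallest n: alloy C with n = 0.325.

alloy C, n = 0.325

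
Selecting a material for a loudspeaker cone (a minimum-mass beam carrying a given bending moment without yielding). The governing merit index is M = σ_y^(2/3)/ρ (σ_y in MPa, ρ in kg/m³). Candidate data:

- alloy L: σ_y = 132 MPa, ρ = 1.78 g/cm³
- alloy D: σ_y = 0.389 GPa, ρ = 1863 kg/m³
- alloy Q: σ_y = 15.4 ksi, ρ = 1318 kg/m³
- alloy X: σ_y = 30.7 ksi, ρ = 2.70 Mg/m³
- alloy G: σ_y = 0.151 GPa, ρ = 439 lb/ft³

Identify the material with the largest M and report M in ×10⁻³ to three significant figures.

alloy D, M = 28.6×10⁻³

Convert each candidate to consistent units, then evaluate M:
  alloy L: σ_y = 132.0 MPa, ρ = 1780 kg/m³
  alloy D: σ_y = 389.0 MPa, ρ = 1863 kg/m³
  alloy Q: σ_y = 106.2 MPa, ρ = 1318 kg/m³
  alloy X: σ_y = 211.7 MPa, ρ = 2700 kg/m³
  alloy G: σ_y = 151.0 MPa, ρ = 7032 kg/m³
  alloy D: M = 28.6×10⁻³
  alloy Q: M = 17.0×10⁻³
  alloy L: M = 14.6×10⁻³
  alloy X: M = 13.2×10⁻³
  alloy G: M = 4.03×10⁻³
Highest index: alloy D.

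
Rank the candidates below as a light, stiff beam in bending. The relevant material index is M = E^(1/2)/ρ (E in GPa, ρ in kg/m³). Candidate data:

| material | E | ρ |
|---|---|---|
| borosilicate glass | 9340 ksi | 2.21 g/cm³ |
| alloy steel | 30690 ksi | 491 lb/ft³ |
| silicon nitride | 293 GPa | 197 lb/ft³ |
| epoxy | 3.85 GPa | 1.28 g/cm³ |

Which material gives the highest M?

Convert each candidate to consistent units, then evaluate M:
  borosilicate glass: E = 64.40 GPa, ρ = 2210 kg/m³
  alloy steel: E = 211.6 GPa, ρ = 7865 kg/m³
  silicon nitride: E = 293.0 GPa, ρ = 3156 kg/m³
  epoxy: E = 3.850 GPa, ρ = 1280 kg/m³
  silicon nitride: M = 5.42×10⁻³
  borosilicate glass: M = 3.63×10⁻³
  alloy steel: M = 1.85×10⁻³
  epoxy: M = 1.53×10⁻³
Silicon nitride ranks first.

silicon nitride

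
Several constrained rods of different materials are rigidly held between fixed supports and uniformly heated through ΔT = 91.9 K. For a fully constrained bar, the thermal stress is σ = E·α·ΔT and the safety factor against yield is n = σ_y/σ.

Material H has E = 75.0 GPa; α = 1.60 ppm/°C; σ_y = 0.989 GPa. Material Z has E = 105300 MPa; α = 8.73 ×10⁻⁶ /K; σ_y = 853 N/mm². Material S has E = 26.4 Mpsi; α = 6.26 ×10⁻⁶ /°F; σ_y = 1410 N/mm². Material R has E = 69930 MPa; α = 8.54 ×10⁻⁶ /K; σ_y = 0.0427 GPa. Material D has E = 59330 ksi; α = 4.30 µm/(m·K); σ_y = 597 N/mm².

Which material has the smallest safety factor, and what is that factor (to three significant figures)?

With everything in SI (GPa, ×10⁻⁶/K, MPa):
  material H: E = 75.00, α = 1.60, σ_y = 989.0 → σ = 11.0 MPa, n = 89.7
  material Z: E = 105.3, α = 8.73, σ_y = 853.0 → σ = 84.5 MPa, n = 10.1
  material S: E = 182.0, α = 11.3, σ_y = 1410 → σ = 188 MPa, n = 7.48
  material R: E = 69.93, α = 8.54, σ_y = 42.70 → σ = 54.9 MPa, n = 0.778
  material D: E = 409.1, α = 4.30, σ_y = 597.0 → σ = 162 MPa, n = 3.69
Smallest n: material R with n = 0.778.

material R, n = 0.778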